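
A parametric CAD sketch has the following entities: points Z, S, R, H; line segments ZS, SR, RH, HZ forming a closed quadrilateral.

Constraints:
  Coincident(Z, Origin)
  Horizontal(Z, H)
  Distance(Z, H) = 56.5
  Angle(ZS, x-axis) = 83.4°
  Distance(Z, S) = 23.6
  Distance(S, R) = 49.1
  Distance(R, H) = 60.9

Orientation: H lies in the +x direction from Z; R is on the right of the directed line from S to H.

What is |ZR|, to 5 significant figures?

25.666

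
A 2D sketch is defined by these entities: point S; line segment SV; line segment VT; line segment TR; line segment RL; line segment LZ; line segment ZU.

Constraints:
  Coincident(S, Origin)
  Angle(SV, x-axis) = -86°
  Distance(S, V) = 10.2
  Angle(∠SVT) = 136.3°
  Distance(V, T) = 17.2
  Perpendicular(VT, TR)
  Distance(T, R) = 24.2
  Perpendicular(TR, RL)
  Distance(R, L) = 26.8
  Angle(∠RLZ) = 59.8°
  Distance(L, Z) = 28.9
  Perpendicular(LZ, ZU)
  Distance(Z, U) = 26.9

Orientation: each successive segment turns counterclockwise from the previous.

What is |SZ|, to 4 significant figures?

14.59

The perpendicularity gives RL at right angles to TR, so RL runs at 137.7°; with |RL| = 26.8, L = (9.898, 14.18). ∠RLZ = 59.8° gives LZ at -102.1° from the x-axis; with |LZ| = 28.9, Z = (3.840, -14.07). Then |SZ| = |Z − S| = 14.59.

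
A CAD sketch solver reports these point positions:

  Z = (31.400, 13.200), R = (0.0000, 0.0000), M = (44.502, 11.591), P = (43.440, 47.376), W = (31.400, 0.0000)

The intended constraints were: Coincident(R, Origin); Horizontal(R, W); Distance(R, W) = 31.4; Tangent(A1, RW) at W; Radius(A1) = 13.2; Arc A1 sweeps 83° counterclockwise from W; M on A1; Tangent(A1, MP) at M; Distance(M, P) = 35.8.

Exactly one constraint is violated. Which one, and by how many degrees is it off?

Tangent(A1, MP) at M — off by 8.70°.

R = (0.00, 0.00) ✓; R.y = 0.00, W.y = 0.00 ✓; |RW| = 31.40 ✓; ∠(ZW, WR) = 90.00° ✓; |ZW| = 13.20 ✓; bearing(Z→M) − bearing(Z→W) = 83.00° ✓; |ZM| = 13.20 ✓; ∠(ZM, MP) = 81.30° ✗; |MP| = 35.80 ✓.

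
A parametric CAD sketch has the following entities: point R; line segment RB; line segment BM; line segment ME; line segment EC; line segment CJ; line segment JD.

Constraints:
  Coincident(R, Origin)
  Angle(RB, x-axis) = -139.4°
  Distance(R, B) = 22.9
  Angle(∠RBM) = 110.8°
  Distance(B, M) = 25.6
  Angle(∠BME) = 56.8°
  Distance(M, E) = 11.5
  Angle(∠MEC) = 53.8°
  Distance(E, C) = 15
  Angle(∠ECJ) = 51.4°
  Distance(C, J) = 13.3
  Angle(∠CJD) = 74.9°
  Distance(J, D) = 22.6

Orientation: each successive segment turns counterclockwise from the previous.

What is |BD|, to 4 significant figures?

23.50

R is at the origin; RB runs at -139.4° with length 22.9, so B = (-17.39, -14.90). ∠RBM = 110.8° gives BM at -70.20° from the x-axis; with |BM| = 25.6, M = (-8.716, -38.99). ∠BME = 56.8° gives ME at 53.00° from the x-axis; with |ME| = 11.5, E = (-1.795, -29.80). ∠MEC = 53.8° gives EC at 179.2° from the x-axis; with |EC| = 15.0, C = (-16.79, -29.60). ∠ECJ = 51.4° gives CJ at -52.20° from the x-axis; with |CJ| = 13.3, J = (-8.642, -40.10). ∠CJD = 74.9° gives JD at 52.90° from the x-axis; with |JD| = 22.6, D = (4.991, -22.08). Then |BD| = |D − B| = 23.50.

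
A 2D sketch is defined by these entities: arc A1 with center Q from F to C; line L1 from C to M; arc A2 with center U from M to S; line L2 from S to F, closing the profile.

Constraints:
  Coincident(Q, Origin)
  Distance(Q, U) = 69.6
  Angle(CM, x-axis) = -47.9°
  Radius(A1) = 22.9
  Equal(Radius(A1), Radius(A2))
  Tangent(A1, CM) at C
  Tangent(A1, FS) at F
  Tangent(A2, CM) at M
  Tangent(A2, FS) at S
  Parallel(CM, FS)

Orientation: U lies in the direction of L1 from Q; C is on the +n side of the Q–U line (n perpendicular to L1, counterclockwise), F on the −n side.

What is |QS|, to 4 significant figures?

73.27

Tangency of A1 to both parallel lines with radius 22.9 puts C and F at Q ± 22.9·n: C = (16.99, 15.35), F = (-16.99, -15.35). Equal radii place M and S the same way about U: M = U + 22.9·n = (63.65, -36.29), S = U − 22.9·n = (29.67, -66.99). Then |QS| = |S − Q| = 73.27.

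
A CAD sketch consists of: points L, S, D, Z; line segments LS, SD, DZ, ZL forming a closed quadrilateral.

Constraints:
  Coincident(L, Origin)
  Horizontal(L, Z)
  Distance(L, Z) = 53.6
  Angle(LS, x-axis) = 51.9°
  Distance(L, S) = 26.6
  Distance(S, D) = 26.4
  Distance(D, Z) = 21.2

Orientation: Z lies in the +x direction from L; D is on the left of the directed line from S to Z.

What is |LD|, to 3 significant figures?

46.4

L is at the origin; LZ is horizontal with |LZ| = 53.6 and Z in +x, so Z = (53.6, 0). LS runs at 51.9° with |LS| = 26.6, so S = (16.4, 20.9). D is determined by |SD| = 26.4 and |DZ| = 21.2 together: it lies at the intersection of circle(S, 26.4) and circle(Z, 21.2). With |SZ| = 42.7, the foot of the radical line on SZ is 24.2 from S and the perpendicular offset is √(26.4² − 24.2²) = 10.5. Taking the left-of-SZ solution: D = (42.7, 18.2).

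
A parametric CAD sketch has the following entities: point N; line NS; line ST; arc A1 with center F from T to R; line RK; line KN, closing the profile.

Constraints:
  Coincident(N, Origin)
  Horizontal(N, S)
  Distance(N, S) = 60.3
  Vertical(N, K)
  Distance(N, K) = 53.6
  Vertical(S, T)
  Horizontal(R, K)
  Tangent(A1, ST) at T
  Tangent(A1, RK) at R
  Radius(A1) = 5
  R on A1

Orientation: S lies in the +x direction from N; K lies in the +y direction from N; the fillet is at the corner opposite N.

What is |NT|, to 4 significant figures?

77.45

N is at the origin; N and S share the same y with |NS| = 60.3 and S on the +x side, so S = (60.30, 0.000). NK is vertical with |NK| = 53.6 and K on the +y side, so K = (0.000, 53.60). The virtual corner opposite N is at (60.30, 53.60). Since A1 is tangent to ST there, FT ⟂ ST and A1 meets RK tangentially, so FR is at right angles to RK, with radius 5.0, so the center F sits 5.0 in from both sides at F = (55.30, 48.60). That places the tangent points at T = (60.30, 48.60) on ST and R = (55.30, 53.60) on RK. Then |NT| = |T − N| = 77.45.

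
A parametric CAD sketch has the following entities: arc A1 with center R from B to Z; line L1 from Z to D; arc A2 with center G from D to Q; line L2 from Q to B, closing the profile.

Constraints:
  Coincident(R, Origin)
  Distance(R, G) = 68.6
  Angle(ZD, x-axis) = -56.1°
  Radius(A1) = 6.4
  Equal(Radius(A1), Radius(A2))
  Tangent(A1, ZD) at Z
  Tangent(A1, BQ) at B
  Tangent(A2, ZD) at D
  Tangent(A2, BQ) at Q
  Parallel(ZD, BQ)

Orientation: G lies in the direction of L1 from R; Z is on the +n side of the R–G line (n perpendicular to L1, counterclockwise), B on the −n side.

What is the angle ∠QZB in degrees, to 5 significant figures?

79.431°

The slot axis is L1's direction at -56.1°, so u = (cos -56.1°, sin -56.1°) = (0.55775, -0.83001) and n = (−sin -56.1°, cos -56.1°) = (0.83001, 0.55775). R is at the origin and G lies 68.6 along u from R, so G = 68.6·u = (38.261, -56.939). Tangency of A1 to both parallel lines with radius 6.4 puts Z and B at R ± 6.4·n: Z = (5.3121, 3.5696), B = (-5.3121, -3.5696). Equal radii place D and Q the same way about G: D = G + 6.4·n = (43.573, -53.369), Q = G − 6.4·n = (32.949, -60.508). Then cos ∠QZB = ZQ·ZB / (|ZQ||ZB|), giving 79.431°.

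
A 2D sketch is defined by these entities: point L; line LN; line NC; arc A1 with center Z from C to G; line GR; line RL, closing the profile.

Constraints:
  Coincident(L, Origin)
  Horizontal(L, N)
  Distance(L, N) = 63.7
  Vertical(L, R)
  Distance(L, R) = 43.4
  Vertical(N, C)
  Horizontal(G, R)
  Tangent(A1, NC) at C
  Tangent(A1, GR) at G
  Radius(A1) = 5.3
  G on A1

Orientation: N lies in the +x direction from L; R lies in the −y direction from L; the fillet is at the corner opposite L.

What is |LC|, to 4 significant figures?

74.22

L is at the origin; L and N share the same y with |LN| = 63.7 and N on the +x side, so N = (63.70, 0.000). L and R share the same x with |LR| = 43.4 and R on the −y side, so R = (0.000, -43.40). The virtual corner opposite L is at (63.70, -43.40). The tangent condition forces ZC to be normal to NC and since A1 is tangent to GR there, ZG ⟂ GR, with radius 5.3, so the center Z sits 5.3 in from both sides at Z = (58.40, -38.10). That places the tangent points at C = (63.70, -38.10) on NC and G = (58.40, -43.40) on GR. Then |LC| = |C − L| = 74.22.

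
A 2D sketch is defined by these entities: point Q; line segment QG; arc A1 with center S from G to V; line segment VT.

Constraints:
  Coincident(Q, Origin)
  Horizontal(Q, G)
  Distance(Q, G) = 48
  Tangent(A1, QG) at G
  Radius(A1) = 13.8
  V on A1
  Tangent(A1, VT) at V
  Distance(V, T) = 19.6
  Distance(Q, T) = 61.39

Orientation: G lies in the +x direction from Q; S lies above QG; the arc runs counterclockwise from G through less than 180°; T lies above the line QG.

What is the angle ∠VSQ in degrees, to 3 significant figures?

162°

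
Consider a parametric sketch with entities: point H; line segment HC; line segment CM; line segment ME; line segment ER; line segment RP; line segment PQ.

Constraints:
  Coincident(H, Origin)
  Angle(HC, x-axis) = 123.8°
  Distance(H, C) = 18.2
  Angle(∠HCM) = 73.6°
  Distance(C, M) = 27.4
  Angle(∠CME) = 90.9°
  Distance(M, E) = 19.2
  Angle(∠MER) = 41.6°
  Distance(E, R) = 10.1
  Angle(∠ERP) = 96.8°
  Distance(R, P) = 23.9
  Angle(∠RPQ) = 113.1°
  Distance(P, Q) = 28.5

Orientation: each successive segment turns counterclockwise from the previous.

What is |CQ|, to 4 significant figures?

63.67

H is at the origin; HC runs at 123.8° with length 18.2, so C = (-10.12, 15.12). ∠HCM = 73.6° gives CM at -129.8° from the x-axis; with |CM| = 27.4, M = (-27.66, -5.927). ∠CME = 90.9° gives ME at -40.70° from the x-axis; with |ME| = 19.2, E = (-13.11, -18.45). ∠MER = 41.6° gives ER at 97.70° from the x-axis; with |ER| = 10.1, R = (-14.46, -8.438). ∠ERP = 96.8° gives RP at -179.1° from the x-axis; with |RP| = 23.9, P = (-38.36, -8.814). ∠RPQ = 113.1° gives PQ at -112.2° from the x-axis; with |PQ| = 28.5, Q = (-49.13, -35.20). Then |CQ| = |Q − C| = 63.67.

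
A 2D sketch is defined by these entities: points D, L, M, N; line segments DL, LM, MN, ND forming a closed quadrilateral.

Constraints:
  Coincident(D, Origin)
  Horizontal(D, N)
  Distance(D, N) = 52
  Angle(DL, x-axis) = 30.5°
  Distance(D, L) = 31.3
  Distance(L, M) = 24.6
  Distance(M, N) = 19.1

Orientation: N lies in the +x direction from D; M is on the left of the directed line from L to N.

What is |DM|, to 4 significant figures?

54.79

Checks: |LM| = 24.60 ✓; |MN| = 19.10 ✓.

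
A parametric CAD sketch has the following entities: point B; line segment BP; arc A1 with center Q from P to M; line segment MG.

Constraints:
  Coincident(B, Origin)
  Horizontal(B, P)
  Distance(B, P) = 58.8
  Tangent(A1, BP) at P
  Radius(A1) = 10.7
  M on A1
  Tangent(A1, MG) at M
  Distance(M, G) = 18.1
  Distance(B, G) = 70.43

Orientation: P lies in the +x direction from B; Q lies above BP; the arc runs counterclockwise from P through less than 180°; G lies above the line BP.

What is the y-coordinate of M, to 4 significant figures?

14.15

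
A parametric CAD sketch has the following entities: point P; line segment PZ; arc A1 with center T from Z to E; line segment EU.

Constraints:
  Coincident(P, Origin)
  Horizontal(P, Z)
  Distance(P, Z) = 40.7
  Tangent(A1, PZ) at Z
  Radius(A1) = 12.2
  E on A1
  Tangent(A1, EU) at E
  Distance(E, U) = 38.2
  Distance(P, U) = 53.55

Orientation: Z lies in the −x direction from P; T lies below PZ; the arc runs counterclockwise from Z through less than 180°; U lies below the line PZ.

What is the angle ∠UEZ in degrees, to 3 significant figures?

113°

Checks: |TE| = 12.20 ✓; ∠(TE, EU) = 90.00° ✓; |EU| = 38.20 ✓; |PU| = 53.55 ✓.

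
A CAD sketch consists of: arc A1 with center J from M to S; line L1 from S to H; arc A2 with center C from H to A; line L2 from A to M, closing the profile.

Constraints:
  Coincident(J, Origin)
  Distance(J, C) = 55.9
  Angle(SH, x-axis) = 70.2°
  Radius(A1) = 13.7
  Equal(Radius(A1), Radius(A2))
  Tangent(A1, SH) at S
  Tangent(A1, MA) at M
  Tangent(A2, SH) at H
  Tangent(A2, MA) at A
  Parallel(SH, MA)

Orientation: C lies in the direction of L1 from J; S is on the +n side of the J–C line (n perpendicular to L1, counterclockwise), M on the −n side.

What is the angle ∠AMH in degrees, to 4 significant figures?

26.11°

The slot axis is L1's direction at 70.2°, so u = (cos 70.2°, sin 70.2°) = (0.3387, 0.9409) and n = (−sin 70.2°, cos 70.2°) = (-0.9409, 0.3387). J is at the origin and C lies 55.9 along u from J, so C = 55.9·u = (18.94, 52.60). Tangency of A1 to both parallel lines with radius 13.7 puts S and M at J ± 13.7·n: S = (-12.89, 4.641), M = (12.89, -4.641). Equal radii place H and A the same way about C: H = C + 13.7·n = (6.045, 57.24), A = C − 13.7·n = (31.83, 47.95). Then cos ∠AMH = MA·MH / (|MA||MH|), giving 26.11°.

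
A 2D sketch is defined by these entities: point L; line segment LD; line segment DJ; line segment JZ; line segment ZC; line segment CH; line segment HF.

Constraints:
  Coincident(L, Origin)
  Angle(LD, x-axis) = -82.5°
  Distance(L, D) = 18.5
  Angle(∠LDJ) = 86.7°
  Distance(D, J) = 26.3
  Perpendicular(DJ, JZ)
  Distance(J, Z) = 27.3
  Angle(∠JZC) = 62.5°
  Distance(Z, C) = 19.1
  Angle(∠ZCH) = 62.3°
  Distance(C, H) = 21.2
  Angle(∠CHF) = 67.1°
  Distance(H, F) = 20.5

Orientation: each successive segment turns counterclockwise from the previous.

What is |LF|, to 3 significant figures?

31.0

∠ZCH = 62.3° gives CH at -24.0° from the x-axis; with |CH| = 21.2, H = (27.5, -7.06). ∠CHF = 67.1° gives HF at 88.9° from the x-axis; with |HF| = 20.5, F = (27.9, 13.4). Then |LF| = |F − L| = 31.0.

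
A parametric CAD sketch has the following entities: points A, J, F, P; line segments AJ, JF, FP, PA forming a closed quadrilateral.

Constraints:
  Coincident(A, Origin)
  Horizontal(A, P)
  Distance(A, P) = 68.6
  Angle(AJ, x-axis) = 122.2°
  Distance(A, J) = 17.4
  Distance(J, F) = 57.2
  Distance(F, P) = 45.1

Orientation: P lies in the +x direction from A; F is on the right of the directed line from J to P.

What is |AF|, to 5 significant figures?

40.447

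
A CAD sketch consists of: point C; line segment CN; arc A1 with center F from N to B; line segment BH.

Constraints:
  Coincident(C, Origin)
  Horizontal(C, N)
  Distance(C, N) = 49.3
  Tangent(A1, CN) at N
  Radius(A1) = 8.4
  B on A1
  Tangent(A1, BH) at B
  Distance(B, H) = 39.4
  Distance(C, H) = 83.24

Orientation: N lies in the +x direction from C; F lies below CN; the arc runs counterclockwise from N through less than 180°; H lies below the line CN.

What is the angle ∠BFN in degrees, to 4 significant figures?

136.5°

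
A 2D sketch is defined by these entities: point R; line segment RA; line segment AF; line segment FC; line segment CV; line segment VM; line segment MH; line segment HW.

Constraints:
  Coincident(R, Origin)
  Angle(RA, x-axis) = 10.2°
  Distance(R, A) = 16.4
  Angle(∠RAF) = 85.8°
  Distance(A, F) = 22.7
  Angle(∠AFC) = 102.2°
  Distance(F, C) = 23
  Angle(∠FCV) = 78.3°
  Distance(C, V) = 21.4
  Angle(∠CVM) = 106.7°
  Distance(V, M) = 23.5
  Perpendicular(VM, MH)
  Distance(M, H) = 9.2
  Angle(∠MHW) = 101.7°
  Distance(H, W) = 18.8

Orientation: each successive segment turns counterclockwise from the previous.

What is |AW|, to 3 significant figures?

22.1

The perpendicularity gives MH at right angles to VM, so MH runs at 87.2°; with |MH| = 9.2, H = (16.6, 11.3). ∠MHW = 101.7° gives HW at 166° from the x-axis; with |HW| = 18.8, W = (-1.63, 16.0). Then |AW| = |W − A| = 22.1.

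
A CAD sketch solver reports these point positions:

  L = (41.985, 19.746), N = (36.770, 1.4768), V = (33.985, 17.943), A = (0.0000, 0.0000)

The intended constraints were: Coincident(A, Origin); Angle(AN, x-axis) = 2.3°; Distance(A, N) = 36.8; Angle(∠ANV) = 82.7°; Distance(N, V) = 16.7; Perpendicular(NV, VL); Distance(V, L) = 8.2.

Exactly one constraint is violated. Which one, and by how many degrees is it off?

Perpendicular(NV, VL) — off by 3.10°.

A = (0.00, 0.00) ✓; AN at 2.300° ✓; |AN| = 36.80 ✓; ∠ANV = 82.70° ✓; |NV| = 16.70 ✓; ∠(NV, VL) = 86.90° ✗; |VL| = 8.201 ✓.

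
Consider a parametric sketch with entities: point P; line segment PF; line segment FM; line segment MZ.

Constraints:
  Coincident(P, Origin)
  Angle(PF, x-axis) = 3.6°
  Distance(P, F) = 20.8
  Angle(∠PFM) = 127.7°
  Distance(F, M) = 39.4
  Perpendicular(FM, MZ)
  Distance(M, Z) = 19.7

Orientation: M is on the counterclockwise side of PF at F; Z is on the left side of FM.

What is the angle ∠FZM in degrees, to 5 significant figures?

63.435°

P is at the origin; PF runs at 3.6° with length 20.8, so F = 20.8·(cos 3.6°, sin 3.6°) = (20.759, 1.3060). ∠PFM = 127.7°, so FM runs at 3.6° + (180° − 127.7°) = 55.900° from the x-axis; with |FM| = 39.4, M = F + 39.4·(cos 55.900°, sin 55.900°) = (42.848, 33.932). The perpendicularity gives MZ at right angles to FM; with |MZ| = 19.7 on the left of FM, Z = M + 19.7·(-0.82806, 0.56064) = (26.535, 44.976). Then cos ∠FZM = ZF·ZM / (|ZF||ZM|), giving 63.435°.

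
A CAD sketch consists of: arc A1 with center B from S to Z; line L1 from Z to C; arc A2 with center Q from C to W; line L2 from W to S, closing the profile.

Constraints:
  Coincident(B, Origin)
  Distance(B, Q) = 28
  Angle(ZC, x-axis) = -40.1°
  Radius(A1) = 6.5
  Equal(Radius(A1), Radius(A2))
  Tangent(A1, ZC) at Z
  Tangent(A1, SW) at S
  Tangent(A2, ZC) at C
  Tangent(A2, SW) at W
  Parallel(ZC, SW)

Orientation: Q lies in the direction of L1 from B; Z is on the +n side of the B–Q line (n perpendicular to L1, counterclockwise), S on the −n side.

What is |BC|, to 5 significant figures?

28.745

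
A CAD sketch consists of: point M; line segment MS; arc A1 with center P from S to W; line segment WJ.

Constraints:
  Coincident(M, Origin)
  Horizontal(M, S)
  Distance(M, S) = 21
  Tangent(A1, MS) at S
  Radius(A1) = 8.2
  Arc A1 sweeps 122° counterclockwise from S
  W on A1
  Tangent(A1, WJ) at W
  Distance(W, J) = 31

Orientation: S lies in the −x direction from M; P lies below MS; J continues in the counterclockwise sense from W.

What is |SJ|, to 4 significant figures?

39.97

On A1, S sits at bearing 90° from P; a 122° counterclockwise sweep puts W at bearing 212°, so W = P + 8.2·(cos 212°, sin 212°) = (-27.95, -12.55). Tangency of A1 to WJ means the radius PW is perpendicular to WJ, so WJ runs along (−sin 212°, cos 212°); with |WJ| = 31.0, J = (-11.53, -38.83). Then |SJ| = |J − S| = 39.97.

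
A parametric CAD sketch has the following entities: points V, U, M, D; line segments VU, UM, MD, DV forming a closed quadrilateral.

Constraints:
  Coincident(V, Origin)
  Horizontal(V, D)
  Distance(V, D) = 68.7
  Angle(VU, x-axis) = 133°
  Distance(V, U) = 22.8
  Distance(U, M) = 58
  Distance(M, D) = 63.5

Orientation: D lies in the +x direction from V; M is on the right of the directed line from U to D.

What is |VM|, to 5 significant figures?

35.995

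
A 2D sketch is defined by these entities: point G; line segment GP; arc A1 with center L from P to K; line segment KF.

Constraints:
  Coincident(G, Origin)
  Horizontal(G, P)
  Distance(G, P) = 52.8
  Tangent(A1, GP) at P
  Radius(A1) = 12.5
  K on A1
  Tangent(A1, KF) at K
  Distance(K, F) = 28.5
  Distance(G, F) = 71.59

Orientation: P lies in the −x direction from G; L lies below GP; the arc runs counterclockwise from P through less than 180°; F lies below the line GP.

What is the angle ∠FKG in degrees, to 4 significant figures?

87.85°

G is at the origin; G and P share the same y with |GP| = 52.8 and P on the −x side, so P = (-52.80, 0.000). Tangency of A1 to GP means the radius LP is perpendicular to GP, so L = P + (0, -12.5) = (-52.80, -12.50). Since LK ⟂ KF (tangency), |LF| = √(12.5² + 28.5²) = 31.12 regardless of where K sits on A1. So F lies on both circle(G, 71.59) and circle(L, 31.12); the below-GP intersection is F = (-56.98, -43.34). K is the foot of the tangent from F: K = (-64.82, -15.94).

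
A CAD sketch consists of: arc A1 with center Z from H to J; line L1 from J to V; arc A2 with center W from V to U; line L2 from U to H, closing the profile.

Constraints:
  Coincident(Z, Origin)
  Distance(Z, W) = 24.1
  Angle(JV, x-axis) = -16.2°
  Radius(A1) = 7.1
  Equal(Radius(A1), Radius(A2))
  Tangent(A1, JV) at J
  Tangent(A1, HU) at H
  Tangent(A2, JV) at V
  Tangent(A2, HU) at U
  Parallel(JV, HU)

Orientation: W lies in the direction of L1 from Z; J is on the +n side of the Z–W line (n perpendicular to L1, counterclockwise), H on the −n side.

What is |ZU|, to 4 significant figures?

25.12

Tangency of A1 to both parallel lines with radius 7.1 puts J and H at Z ± 7.1·n: J = (1.981, 6.818), H = (-1.981, -6.818). Equal radii place V and U the same way about W: V = W + 7.1·n = (25.12, 0.09440), U = W − 7.1·n = (21.16, -13.54). Then |ZU| = |U − Z| = 25.12.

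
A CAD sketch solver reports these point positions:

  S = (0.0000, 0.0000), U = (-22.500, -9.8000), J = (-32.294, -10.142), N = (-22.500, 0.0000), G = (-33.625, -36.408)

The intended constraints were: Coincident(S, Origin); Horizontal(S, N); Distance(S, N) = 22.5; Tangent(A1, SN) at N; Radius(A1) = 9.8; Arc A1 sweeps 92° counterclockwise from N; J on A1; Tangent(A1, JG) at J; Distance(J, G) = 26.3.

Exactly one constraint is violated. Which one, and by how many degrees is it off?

Tangent(A1, JG) at J — off by 4.90°.

S = (0.00, 0.00) ✓; S.y = 0.00, N.y = 0.00 ✓; |SN| = 22.50 ✓; ∠(UN, NS) = 90.00° ✓; |UN| = 9.800 ✓; bearing(U→J) − bearing(U→N) = 92.00° ✓; |UJ| = 9.800 ✓; ∠(UJ, JG) = 94.90° ✗; |JG| = 26.30 ✓.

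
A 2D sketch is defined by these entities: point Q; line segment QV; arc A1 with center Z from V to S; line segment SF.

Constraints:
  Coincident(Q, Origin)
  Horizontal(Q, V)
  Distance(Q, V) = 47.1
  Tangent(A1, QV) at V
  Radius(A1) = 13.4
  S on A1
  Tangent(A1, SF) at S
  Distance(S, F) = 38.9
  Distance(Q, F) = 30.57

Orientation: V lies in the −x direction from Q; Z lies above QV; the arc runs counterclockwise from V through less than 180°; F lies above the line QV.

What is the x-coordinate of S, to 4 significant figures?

-38.21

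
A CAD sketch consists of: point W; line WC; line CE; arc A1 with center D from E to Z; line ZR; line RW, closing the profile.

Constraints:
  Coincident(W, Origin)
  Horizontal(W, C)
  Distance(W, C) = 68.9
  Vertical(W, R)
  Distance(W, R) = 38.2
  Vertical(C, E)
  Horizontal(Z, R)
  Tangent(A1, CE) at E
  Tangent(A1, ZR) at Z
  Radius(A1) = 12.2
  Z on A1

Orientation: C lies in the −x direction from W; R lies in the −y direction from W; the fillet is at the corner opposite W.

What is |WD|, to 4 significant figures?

62.38

W and R share the same x with |WR| = 38.2 and R on the −y side, so R = (0.000, -38.20). The virtual corner opposite W is at (-68.90, -38.20). Tangency of A1 to CE means the radius DE is perpendicular to CE and the tangent condition forces DZ to be normal to ZR, with radius 12.2, so the center D sits 12.2 in from both sides at D = (-56.70, -26.00). Then |WD| = |D − W| = 62.38.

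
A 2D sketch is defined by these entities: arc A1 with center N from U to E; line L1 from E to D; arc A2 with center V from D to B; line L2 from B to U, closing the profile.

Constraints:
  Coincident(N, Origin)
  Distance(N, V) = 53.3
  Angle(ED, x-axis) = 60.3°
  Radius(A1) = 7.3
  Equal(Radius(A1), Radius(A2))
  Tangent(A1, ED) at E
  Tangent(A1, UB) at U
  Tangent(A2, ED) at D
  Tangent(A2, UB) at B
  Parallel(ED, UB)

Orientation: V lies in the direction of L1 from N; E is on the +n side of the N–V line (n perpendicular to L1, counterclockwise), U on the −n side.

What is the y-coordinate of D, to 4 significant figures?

49.91

Tangency of A1 to both parallel lines with radius 7.3 puts E and U at N ± 7.3·n: E = (-6.341, 3.617), U = (6.341, -3.617). Equal radii place D and B the same way about V: D = V + 7.3·n = (20.07, 49.91), B = V − 7.3·n = (32.75, 42.68). So D.y = 49.91.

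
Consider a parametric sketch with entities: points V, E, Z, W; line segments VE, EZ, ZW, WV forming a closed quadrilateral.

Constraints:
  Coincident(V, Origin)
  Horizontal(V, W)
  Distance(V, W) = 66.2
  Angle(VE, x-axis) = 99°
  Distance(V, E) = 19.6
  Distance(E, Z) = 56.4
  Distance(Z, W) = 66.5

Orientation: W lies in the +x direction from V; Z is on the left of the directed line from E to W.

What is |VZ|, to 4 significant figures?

69.84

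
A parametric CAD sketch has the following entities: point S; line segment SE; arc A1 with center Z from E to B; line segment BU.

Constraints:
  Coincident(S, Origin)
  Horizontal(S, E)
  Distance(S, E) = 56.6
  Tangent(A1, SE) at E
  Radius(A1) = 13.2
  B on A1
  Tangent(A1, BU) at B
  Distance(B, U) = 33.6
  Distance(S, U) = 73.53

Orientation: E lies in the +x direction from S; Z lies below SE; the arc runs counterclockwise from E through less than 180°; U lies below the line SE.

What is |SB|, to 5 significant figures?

47.355

S is at the origin; SE is horizontal with |SE| = 56.6 and E on the +x side, so E = (56.600, 0.0000). A1 meets SE tangentially, so ZE is at right angles to SE, so Z = E + (0, -13.2) = (56.600, -13.200). Since ZB ⟂ BU (tangency), |ZU| = √(13.2² + 33.6²) = 36.100 regardless of where B sits on A1. So U lies on both circle(S, 73.53) and circle(Z, 36.100); the below-SE intersection is U = (54.604, -49.245). B is the foot of the tangent from U: B = (44.066, -17.340).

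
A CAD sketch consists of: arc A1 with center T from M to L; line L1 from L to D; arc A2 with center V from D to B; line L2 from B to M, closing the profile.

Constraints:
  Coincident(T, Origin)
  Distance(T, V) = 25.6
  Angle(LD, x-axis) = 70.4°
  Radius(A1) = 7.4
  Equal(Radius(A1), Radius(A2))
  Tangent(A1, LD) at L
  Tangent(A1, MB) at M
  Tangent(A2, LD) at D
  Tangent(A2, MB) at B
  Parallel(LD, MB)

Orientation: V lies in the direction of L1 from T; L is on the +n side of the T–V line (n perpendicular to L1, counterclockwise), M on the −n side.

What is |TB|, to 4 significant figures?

26.65

The slot axis is L1's direction at 70.4°, so u = (cos 70.4°, sin 70.4°) = (0.3355, 0.9421) and n = (−sin 70.4°, cos 70.4°) = (-0.9421, 0.3355). T is at the origin and V lies 25.6 along u from T, so V = 25.6·u = (8.588, 24.12). Tangency of A1 to both parallel lines with radius 7.4 puts L and M at T ± 7.4·n: L = (-6.971, 2.482), M = (6.971, -2.482). Equal radii place D and B the same way about V: D = V + 7.4·n = (1.616, 26.60), B = V − 7.4·n = (15.56, 21.63). Then |TB| = |B − T| = 26.65.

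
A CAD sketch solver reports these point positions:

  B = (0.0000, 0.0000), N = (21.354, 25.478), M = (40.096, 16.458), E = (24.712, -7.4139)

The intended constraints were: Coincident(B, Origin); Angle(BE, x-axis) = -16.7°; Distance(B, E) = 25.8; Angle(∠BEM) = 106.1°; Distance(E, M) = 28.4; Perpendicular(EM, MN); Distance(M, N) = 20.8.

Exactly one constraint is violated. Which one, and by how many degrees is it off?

Perpendicular(EM, MN) — off by 7.10°.

B = (0.00, 0.00) ✓; BE at -16.70° ✓; |BE| = 25.80 ✓; ∠BEM = 106.1° ✓; |EM| = 28.40 ✓; ∠(EM, MN) = 97.10° ✗; |MN| = 20.80 ✓.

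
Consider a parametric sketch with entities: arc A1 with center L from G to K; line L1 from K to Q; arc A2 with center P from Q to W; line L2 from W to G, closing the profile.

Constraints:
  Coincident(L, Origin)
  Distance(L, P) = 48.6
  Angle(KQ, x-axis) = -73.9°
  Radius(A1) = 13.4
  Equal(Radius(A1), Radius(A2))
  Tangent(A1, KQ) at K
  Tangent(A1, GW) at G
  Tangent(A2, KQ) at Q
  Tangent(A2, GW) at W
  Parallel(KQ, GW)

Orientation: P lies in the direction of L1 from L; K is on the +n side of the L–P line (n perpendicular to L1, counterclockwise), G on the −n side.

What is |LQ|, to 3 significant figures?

50.4

Tangency of A1 to both parallel lines with radius 13.4 puts K and G at L ± 13.4·n: K = (12.9, 3.72), G = (-12.9, -3.72). Equal radii place Q and W the same way about P: Q = P + 13.4·n = (26.4, -43.0), W = P − 13.4·n = (0.603, -50.4). Then |LQ| = |Q − L| = 50.4.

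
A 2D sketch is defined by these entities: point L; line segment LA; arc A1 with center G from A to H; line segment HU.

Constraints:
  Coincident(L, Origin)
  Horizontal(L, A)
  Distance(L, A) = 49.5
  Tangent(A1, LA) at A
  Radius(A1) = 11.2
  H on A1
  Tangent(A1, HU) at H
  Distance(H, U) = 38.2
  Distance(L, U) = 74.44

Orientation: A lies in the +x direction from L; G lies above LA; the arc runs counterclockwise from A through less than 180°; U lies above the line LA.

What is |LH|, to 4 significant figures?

61.93

L is at the origin; LA is horizontal with |LA| = 49.5 and A on the +x side, so A = (49.50, 0.000). The tangent condition forces GA to be normal to LA, so G = A + (0, 11.2) = (49.50, 11.20). Since GH ⟂ HU (tangency), |GU| = √(11.2² + 38.2²) = 39.81 regardless of where H sits on A1. So U lies on both circle(L, 74.44) and circle(G, 39.81); the above-LA intersection is U = (54.51, 50.69). H is the foot of the tangent from U: H = (60.56, 12.97).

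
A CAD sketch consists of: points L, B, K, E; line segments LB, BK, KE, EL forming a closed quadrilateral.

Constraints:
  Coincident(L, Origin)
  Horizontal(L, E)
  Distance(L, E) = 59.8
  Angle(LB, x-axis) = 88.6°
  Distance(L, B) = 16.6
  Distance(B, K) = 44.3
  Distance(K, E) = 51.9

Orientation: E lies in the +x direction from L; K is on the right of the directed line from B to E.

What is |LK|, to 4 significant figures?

29.26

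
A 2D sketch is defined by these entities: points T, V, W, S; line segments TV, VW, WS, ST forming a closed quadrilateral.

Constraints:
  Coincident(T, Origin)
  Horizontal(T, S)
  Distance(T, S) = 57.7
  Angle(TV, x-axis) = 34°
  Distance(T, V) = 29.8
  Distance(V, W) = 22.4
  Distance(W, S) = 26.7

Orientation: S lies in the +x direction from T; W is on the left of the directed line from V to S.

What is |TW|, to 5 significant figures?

51.761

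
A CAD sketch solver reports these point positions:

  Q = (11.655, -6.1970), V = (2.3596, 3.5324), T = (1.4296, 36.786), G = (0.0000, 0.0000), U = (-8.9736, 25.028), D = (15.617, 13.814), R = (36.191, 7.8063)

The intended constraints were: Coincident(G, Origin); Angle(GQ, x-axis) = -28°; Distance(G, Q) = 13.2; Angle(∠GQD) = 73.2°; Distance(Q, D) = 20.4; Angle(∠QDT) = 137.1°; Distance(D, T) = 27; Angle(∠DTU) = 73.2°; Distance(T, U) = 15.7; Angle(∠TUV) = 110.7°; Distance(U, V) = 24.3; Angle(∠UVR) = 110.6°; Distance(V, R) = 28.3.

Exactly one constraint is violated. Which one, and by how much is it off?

Distance(V, R) = 28.3 — off by 5.80.

G = (0.00, 0.00) ✓; GQ at -28.00° ✓; |GQ| = 13.20 ✓; ∠GQD = 73.20° ✓; |QD| = 20.40 ✓; ∠QDT = 137.1° ✓; |DT| = 27.00 ✓; ∠DTU = 73.20° ✓; |TU| = 15.70 ✓; ∠TUV = 110.7° ✓; |UV| = 24.30 ✓; ∠UVR = 110.6° ✓; |VR| = 34.10 ✗.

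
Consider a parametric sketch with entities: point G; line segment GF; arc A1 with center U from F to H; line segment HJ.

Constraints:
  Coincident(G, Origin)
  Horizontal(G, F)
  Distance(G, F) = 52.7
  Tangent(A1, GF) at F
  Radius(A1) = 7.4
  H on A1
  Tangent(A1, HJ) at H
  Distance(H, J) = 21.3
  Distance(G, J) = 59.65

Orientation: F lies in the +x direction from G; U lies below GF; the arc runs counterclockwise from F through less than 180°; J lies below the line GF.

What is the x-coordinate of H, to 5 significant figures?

45.600

Checks: G.y = 0.00, F.y = 0.00 ✓; |UH| = 7.400 ✓; ∠(UH, HJ) = 90.00° ✓; |HJ| = 21.30 ✓; |GJ| = 59.65 ✓.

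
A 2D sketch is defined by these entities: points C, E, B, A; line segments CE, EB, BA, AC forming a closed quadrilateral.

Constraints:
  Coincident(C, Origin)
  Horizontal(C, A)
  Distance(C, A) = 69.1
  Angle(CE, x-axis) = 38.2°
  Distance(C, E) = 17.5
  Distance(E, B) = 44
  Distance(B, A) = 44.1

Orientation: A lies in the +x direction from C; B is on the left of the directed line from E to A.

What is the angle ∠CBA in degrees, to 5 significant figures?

79.891°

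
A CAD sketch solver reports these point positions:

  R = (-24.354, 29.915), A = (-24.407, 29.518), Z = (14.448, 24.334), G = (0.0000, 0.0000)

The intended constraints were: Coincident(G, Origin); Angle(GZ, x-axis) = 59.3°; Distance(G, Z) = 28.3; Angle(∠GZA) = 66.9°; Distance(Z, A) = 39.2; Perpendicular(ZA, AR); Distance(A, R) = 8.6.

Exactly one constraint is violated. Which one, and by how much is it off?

Distance(A, R) = 8.6 — off by 8.20.

G = (0.00, 0.00) ✓; GZ at 59.30° ✓; |GZ| = 28.30 ✓; ∠GZA = 66.90° ✓; |ZA| = 39.20 ✓; ∠(ZA, AR) = 90.00° ✓; |AR| = 0.4005 ✗.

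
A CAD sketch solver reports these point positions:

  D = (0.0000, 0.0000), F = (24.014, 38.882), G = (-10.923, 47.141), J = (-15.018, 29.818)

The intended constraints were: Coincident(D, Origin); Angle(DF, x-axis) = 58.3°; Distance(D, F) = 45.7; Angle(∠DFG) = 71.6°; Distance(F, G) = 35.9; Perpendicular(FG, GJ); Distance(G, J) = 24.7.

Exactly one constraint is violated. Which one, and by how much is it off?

Distance(G, J) = 24.7 — off by 6.90.

D = (0.00, 0.00) ✓; DF at 58.30° ✓; |DF| = 45.70 ✓; ∠DFG = 71.60° ✓; |FG| = 35.90 ✓; ∠(FG, GJ) = 90.00° ✓; |GJ| = 17.80 ✗.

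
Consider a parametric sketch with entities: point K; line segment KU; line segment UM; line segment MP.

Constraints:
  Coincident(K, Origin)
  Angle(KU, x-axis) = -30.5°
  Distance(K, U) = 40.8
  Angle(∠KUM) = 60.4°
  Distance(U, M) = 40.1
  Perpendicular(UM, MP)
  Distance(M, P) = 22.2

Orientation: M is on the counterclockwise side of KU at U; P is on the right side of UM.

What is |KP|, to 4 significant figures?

61.03

K is at the origin; KU runs at -30.5° with length 40.8, so U = 40.8·(cos -30.5°, sin -30.5°) = (35.15, -20.71). ∠KUM = 60.4°, so UM runs at -30.5° + (180° − 60.4°) = 89.10° from the x-axis; with |UM| = 40.1, M = U + 40.1·(cos 89.10°, sin 89.10°) = (35.78, 19.39). The perpendicularity gives MP at right angles to UM; with |MP| = 22.2 on the right of UM, P = M + 22.2·(0.9999, -0.01571) = (57.98, 19.04). Then |KP| = |P − K| = 61.03.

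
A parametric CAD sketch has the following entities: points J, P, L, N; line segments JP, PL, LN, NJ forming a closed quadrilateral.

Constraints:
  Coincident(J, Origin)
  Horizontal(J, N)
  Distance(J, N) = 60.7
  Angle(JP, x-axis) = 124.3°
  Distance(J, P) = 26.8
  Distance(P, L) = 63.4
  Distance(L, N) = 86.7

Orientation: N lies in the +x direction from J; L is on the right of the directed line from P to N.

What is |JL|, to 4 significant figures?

44.09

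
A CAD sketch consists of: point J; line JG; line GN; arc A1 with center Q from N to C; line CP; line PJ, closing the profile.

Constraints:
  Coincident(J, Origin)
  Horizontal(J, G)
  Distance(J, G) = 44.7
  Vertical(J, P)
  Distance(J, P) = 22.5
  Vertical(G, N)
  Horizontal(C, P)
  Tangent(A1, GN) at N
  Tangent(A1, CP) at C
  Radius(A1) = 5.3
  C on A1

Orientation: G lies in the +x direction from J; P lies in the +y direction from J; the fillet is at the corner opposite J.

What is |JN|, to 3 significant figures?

47.9

J is at the origin; J and G share the same y with |JG| = 44.7 and G on the +x side, so G = (44.7, 0.00). J and P share the same x with |JP| = 22.5 and P on the +y side, so P = (0.00, 22.5). The virtual corner opposite J is at (44.7, 22.5). Tangency of A1 to GN means the radius QN is perpendicular to GN and tangency of A1 to CP means the radius QC is perpendicular to CP, with radius 5.3, so the center Q sits 5.3 in from both sides at Q = (39.4, 17.2). That places the tangent points at N = (44.7, 17.2) on GN and C = (39.4, 22.5) on CP. Then |JN| = |N − J| = 47.9.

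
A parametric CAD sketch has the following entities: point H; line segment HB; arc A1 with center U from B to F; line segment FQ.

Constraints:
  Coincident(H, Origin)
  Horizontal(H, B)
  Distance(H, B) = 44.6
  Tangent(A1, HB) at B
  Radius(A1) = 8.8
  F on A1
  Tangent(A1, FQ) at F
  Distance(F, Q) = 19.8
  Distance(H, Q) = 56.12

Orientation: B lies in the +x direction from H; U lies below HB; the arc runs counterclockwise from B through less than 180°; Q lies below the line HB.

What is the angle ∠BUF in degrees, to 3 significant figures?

121°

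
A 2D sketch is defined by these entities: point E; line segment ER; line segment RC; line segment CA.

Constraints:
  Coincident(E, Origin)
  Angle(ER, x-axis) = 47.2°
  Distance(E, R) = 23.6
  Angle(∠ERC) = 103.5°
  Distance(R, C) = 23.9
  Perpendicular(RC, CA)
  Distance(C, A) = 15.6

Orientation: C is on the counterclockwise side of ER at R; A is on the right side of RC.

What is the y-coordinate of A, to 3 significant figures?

45.9

E is at the origin; ER runs at 47.2° with length 23.6, so R = 23.6·(cos 47.2°, sin 47.2°) = (16.0, 17.3). ∠ERC = 103.5°, so RC runs at 47.2° + (180° − 103.5°) = 124° from the x-axis; with |RC| = 23.9, C = R + 23.9·(cos 124°, sin 124°) = (2.77, 37.2). RC ⟂ CA; with |CA| = 15.6 on the right of RC, A = C + 15.6·(0.832, 0.555) = (15.8, 45.9). So A.y = 45.9.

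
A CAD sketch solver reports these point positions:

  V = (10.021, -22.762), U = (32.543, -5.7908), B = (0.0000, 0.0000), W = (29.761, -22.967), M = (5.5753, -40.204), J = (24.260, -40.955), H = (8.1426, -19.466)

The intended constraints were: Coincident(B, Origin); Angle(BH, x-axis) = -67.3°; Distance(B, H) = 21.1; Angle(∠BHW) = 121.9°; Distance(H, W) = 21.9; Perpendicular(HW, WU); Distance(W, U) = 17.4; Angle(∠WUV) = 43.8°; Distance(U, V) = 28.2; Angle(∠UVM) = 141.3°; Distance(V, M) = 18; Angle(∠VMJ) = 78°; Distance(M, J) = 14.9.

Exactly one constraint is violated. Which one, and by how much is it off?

Distance(M, J) = 14.9 — off by 3.80.

B = (0.00, 0.00) ✓; BH at -67.30° ✓; |BH| = 21.10 ✓; ∠BHW = 121.9° ✓; |HW| = 21.90 ✓; ∠(HW, WU) = 90.00° ✓; |WU| = 17.40 ✓; ∠WUV = 43.80° ✓; |UV| = 28.20 ✓; ∠UVM = 141.3° ✓; |VM| = 18.00 ✓; ∠VMJ = 78.00° ✓; |MJ| = 18.70 ✗.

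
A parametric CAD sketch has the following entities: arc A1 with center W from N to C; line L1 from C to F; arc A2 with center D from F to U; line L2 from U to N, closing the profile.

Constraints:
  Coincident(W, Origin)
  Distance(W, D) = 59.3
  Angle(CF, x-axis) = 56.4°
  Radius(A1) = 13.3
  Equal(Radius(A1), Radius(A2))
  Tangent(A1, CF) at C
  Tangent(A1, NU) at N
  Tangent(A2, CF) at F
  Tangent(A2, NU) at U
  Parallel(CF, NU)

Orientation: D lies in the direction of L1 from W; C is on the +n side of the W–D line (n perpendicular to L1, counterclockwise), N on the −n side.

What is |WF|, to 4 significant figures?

60.77

The slot axis is L1's direction at 56.4°, so u = (cos 56.4°, sin 56.4°) = (0.5534, 0.8329) and n = (−sin 56.4°, cos 56.4°) = (-0.8329, 0.5534). W is at the origin and D lies 59.3 along u from W, so D = 59.3·u = (32.82, 49.39). Tangency of A1 to both parallel lines with radius 13.3 puts C and N at W ± 13.3·n: C = (-11.08, 7.360), N = (11.08, -7.360). Equal radii place F and U the same way about D: F = D + 13.3·n = (21.74, 56.75), U = D − 13.3·n = (43.89, 42.03). Then |WF| = |F − W| = 60.77.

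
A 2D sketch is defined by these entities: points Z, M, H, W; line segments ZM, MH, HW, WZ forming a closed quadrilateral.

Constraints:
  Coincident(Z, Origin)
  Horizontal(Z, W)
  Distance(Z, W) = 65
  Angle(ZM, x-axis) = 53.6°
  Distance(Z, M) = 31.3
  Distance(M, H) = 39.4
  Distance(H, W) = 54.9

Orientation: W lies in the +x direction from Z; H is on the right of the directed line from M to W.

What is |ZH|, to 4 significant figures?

18.03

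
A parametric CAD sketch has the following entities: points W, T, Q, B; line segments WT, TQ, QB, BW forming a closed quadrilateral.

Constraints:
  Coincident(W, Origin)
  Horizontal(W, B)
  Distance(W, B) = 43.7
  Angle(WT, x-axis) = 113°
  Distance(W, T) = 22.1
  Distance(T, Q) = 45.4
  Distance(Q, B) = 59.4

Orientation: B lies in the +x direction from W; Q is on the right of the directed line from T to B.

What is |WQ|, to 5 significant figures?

27.018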